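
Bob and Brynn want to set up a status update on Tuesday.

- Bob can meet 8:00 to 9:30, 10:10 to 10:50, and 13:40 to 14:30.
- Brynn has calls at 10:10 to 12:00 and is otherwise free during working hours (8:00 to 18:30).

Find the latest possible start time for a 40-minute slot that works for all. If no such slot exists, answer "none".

Brynn free within 08:00–18:30: 08:00–10:10, 12:00–18:30.
Bob ∩ Brynn: 08:00–09:30, 13:40–14:30.
Windows ≥ 40 min: 08:00–09:30, 13:40–14:30.
Latest start in the last window 13:40–14:30 is 14:30 − 40 min = 13:50.

13:50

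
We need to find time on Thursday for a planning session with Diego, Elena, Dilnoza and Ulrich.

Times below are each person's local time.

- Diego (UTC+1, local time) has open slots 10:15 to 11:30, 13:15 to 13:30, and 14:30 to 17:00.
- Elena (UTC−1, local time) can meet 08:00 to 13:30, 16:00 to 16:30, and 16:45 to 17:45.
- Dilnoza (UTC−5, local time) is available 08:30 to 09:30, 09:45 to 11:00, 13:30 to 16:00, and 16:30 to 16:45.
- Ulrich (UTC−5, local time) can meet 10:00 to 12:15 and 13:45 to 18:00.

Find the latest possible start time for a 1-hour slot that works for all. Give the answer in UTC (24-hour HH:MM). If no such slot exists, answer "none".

Diego → UTC: 09:15–10:30, 12:15–12:30, 13:30–16:00.
Elena → UTC: 09:00–14:30, 17:00–17:30, 17:45–18:45.
Dilnoza → UTC: 13:30–14:30, 14:45–16:00, 18:30–21:00, 21:30–21:45.
Ulrich → UTC: 15:00–17:15, 18:45–23:00.
Diego ∩ Elena: 09:15–10:30, 12:15–12:30, 13:30–14:30.
Diego ∩ Elena ∩ Dilnoza: 13:30–14:30.
Diego ∩ Elena ∩ Dilnoza ∩ Ulrich: (none).
Windows ≥ 60 min: (none).

none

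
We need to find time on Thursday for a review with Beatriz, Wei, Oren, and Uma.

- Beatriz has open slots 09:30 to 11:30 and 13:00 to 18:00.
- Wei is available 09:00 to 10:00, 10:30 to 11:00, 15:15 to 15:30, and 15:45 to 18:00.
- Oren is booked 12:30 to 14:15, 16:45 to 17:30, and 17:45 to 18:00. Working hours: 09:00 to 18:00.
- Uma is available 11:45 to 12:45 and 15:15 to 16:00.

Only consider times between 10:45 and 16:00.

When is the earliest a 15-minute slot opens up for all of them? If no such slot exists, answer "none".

15:15

Oren free within 09:00–18:00: 09:00–12:30, 14:15–16:45, 17:30–17:45.
Beatriz ∩ Wei: 09:30–10:00, 10:30–11:00, 15:15–15:30, 15:45–18:00.
Beatriz ∩ Wei ∩ Oren: 09:30–10:00, 10:30–11:00, 15:15–15:30, 15:45–16:45, 17:30–17:45.
Beatriz ∩ Wei ∩ Oren ∩ Uma: 15:15–15:30, 15:45–16:00.
Restricted to 10:45–16:00: 15:15–15:30, 15:45–16:00.
Windows ≥ 15 min: 15:15–15:30, 15:45–16:00.
Earliest such window starts at 15:15.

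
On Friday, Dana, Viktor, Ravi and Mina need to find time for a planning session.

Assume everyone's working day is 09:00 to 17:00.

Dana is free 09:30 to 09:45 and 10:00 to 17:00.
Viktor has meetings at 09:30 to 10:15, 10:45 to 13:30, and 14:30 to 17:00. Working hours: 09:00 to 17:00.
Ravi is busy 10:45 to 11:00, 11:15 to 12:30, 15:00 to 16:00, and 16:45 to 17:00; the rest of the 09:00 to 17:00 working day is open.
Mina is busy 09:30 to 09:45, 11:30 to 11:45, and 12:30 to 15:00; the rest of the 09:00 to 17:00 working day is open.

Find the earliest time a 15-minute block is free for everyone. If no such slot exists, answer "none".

10:15

Viktor free within 09:00–17:00: 09:00–09:30, 10:15–10:45, 13:30–14:30.
Ravi free within 09:00–17:00: 09:00–10:45, 11:00–11:15, 12:30–15:00, 16:00–16:45.
Mina free within 09:00–17:00: 09:00–09:30, 09:45–11:30, 11:45–12:30, 15:00–17:00.
Dana ∩ Viktor: 10:15–10:45, 13:30–14:30.
Dana ∩ Viktor ∩ Ravi: 10:15–10:45, 13:30–14:30.
Dana ∩ Viktor ∩ Ravi ∩ Mina: 10:15–10:45.
Windows ≥ 15 min: 10:15–10:45.
Earliest such window starts at 10:15.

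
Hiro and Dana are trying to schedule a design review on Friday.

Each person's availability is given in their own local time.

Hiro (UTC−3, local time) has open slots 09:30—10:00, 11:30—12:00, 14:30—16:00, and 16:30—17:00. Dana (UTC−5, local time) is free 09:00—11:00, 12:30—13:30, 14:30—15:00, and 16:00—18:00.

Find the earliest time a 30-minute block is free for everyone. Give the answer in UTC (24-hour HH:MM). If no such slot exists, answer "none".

14:30

Hiro → UTC: 12:30–13:00, 14:30–15:00, 17:30–19:00, 19:30–20:00.
Dana → UTC: 14:00–16:00, 17:30–18:30, 19:30–20:00, 21:00–23:00.
Hiro ∩ Dana: 14:30–15:00, 17:30–18:30, 19:30–20:00.
Windows ≥ 30 min: 14:30–15:00, 17:30–18:30, 19:30–20:00.
Earliest such window starts at 14:30.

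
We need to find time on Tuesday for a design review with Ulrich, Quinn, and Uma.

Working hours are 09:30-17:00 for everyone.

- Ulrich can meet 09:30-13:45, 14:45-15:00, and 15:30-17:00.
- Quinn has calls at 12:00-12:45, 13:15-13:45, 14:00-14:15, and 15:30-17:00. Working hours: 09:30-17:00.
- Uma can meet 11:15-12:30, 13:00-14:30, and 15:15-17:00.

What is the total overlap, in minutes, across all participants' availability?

Quinn free within 09:30–17:00: 09:30–12:00, 12:45–13:15, 13:45–14:00, 14:15–15:30.
Ulrich ∩ Quinn: 09:30–12:00, 12:45–13:15, 14:45–15:00.
Ulrich ∩ Quinn ∩ Uma: 11:15–12:00, 13:00–13:15.
Total common minutes: 45 + 15 = 60.

60 minutes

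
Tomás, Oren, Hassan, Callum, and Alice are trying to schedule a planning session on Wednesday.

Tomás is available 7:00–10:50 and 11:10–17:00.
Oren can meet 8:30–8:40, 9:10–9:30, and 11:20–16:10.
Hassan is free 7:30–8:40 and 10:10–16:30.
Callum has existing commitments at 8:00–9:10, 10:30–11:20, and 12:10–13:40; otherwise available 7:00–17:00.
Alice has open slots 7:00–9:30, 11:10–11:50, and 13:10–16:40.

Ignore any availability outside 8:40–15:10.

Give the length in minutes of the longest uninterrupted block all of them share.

90 minutes

Callum free within 07:00–17:00: 07:00–08:00, 09:10–10:30, 11:20–12:10, 13:40–17:00.
Tomás ∩ Oren: 08:30–08:40, 09:10–09:30, 11:20–16:10.
Tomás ∩ Oren ∩ Hassan: 08:30–08:40, 11:20–16:10.
Tomás ∩ Oren ∩ Hassan ∩ Callum: 11:20–12:10, 13:40–16:10.
Tomás ∩ Oren ∩ Hassan ∩ Callum ∩ Alice: 11:20–11:50, 13:40–16:10.
Restricted to 08:40–15:10: 11:20–11:50, 13:40–15:10.
Common window lengths: 30, 90 min; longest is 90.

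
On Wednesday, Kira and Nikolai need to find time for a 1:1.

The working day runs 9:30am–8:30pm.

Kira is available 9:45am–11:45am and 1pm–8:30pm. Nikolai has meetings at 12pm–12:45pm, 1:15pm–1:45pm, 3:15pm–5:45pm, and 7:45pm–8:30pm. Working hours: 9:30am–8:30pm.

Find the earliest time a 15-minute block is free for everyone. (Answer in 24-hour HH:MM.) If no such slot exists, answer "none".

Nikolai free within 09:30–20:30: 09:30–12:00, 12:45–13:15, 13:45–15:15, 17:45–19:45.
Kira ∩ Nikolai: 09:45–11:45, 13:00–13:15, 13:45–15:15, 17:45–19:45.
Windows ≥ 15 min: 09:45–11:45, 13:00–13:15, 13:45–15:15, 17:45–19:45.
Earliest such window starts at 09:45.

09:45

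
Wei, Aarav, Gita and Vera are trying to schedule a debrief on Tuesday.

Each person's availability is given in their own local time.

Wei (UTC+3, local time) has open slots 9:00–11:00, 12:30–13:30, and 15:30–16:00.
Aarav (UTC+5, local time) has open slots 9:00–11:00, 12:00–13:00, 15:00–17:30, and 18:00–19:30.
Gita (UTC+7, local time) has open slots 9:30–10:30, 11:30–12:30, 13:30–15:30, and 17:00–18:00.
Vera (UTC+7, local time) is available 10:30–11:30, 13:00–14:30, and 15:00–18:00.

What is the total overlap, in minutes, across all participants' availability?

Wei → UTC: 06:00–08:00, 09:30–10:30, 12:30–13:00.
Aarav → UTC: 04:00–06:00, 07:00–08:00, 10:00–12:30, 13:00–14:30.
Gita → UTC: 02:30–03:30, 04:30–05:30, 06:30–08:30, 10:00–11:00.
Vera → UTC: 03:30–04:30, 06:00–07:30, 08:00–11:00.
Wei ∩ Aarav: 07:00–08:00, 10:00–10:30.
Wei ∩ Aarav ∩ Gita: 07:00–08:00, 10:00–10:30.
Wei ∩ Aarav ∩ Gita ∩ Vera: 07:00–07:30, 10:00–10:30.
Total common minutes: 30 + 30 = 60.

60 minutes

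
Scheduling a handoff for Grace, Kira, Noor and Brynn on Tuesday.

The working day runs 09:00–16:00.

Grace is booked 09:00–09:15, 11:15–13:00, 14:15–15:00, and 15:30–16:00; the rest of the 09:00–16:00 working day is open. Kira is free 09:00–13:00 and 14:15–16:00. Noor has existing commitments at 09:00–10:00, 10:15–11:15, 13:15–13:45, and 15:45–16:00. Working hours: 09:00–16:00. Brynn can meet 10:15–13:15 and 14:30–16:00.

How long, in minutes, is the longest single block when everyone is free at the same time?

30 minutes

Grace free within 09:00–16:00: 09:15–11:15, 13:00–14:15, 15:00–15:30.
Noor free within 09:00–16:00: 10:00–10:15, 11:15–13:15, 13:45–15:45.
Grace ∩ Kira: 09:15–11:15, 15:00–15:30.
Grace ∩ Kira ∩ Noor: 10:00–10:15, 15:00–15:30.
Grace ∩ Kira ∩ Noor ∩ Brynn: 15:00–15:30.
Single common window of 30 minutes.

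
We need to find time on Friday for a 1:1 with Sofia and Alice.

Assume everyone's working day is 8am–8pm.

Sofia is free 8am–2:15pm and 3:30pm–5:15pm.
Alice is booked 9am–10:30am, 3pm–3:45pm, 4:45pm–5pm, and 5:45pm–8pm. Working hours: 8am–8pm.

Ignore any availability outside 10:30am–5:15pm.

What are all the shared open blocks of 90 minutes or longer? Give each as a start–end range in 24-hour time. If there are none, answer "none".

10:30–14:15

Alice free within 08:00–20:00: 08:00–09:00, 10:30–15:00, 15:45–16:45, 17:00–17:45.
Sofia ∩ Alice: 08:00–09:00, 10:30–14:15, 15:45–16:45, 17:00–17:15.
Restricted to 10:30–17:15: 10:30–14:15, 15:45–16:45, 17:00–17:15.
Windows ≥ 90 min: 10:30–14:15.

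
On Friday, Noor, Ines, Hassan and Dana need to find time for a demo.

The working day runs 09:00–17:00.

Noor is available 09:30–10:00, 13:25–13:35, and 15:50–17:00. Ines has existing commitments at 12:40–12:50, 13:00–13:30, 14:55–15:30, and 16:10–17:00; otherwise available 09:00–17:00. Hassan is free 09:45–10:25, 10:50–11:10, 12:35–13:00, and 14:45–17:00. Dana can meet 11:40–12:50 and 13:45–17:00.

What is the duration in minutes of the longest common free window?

20 minutes

Ines free within 09:00–17:00: 09:00–12:40, 12:50–13:00, 13:30–14:55, 15:30–16:10.
Noor ∩ Ines: 09:30–10:00, 13:30–13:35, 15:50–16:10.
Noor ∩ Ines ∩ Hassan: 09:45–10:00, 15:50–16:10.
Noor ∩ Ines ∩ Hassan ∩ Dana: 15:50–16:10.
Single common window of 20 minutes.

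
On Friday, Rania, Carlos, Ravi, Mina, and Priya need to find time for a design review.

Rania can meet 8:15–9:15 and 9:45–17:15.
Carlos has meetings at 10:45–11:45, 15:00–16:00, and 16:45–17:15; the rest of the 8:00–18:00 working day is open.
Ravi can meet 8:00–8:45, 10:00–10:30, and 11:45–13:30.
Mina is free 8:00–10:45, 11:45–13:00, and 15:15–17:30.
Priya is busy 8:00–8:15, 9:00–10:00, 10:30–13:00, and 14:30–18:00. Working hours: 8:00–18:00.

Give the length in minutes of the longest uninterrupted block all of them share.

Carlos free within 08:00–18:00: 08:00–10:45, 11:45–15:00, 16:00–16:45, 17:15–18:00.
Priya free within 08:00–18:00: 08:15–09:00, 10:00–10:30, 13:00–14:30.
Rania ∩ Carlos: 08:15–09:15, 09:45–10:45, 11:45–15:00, 16:00–16:45.
Rania ∩ Carlos ∩ Ravi: 08:15–08:45, 10:00–10:30, 11:45–13:30.
Rania ∩ Carlos ∩ Ravi ∩ Mina: 08:15–08:45, 10:00–10:30, 11:45–13:00.
Rania ∩ Carlos ∩ Ravi ∩ Mina ∩ Priya: 08:15–08:45, 10:00–10:30.
Common window lengths: 30, 30 min; longest is 30.

30 minutes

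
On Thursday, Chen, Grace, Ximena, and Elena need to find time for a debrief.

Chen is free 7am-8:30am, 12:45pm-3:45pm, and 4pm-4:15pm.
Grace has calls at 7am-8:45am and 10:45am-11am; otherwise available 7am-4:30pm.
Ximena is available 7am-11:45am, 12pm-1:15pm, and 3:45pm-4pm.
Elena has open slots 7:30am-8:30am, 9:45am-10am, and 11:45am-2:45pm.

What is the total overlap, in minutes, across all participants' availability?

30 minutes

Grace free within 07:00–16:30: 08:45–10:45, 11:00–16:30.
Chen ∩ Grace: 12:45–15:45, 16:00–16:15.
Chen ∩ Grace ∩ Ximena: 12:45–13:15.
Chen ∩ Grace ∩ Ximena ∩ Elena: 12:45–13:15.
Total common minutes: 30.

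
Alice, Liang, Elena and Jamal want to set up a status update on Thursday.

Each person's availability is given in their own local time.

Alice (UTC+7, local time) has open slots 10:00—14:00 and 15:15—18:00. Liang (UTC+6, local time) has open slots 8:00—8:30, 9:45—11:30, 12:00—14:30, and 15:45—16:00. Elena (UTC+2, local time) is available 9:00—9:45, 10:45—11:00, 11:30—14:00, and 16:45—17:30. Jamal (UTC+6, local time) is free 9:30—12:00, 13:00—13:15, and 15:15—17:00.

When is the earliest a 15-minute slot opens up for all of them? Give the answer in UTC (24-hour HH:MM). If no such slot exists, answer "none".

09:45

Alice → UTC: 03:00–07:00, 08:15–11:00.
Liang → UTC: 02:00–02:30, 03:45–05:30, 06:00–08:30, 09:45–10:00.
Elena → UTC: 07:00–07:45, 08:45–09:00, 09:30–12:00, 14:45–15:30.
Jamal → UTC: 03:30–06:00, 07:00–07:15, 09:15–11:00.
Alice ∩ Liang: 03:45–05:30, 06:00–07:00, 08:15–08:30, 09:45–10:00.
Alice ∩ Liang ∩ Elena: 09:45–10:00.
Alice ∩ Liang ∩ Elena ∩ Jamal: 09:45–10:00.
Windows ≥ 15 min: 09:45–10:00.
Earliest such window starts at 09:45.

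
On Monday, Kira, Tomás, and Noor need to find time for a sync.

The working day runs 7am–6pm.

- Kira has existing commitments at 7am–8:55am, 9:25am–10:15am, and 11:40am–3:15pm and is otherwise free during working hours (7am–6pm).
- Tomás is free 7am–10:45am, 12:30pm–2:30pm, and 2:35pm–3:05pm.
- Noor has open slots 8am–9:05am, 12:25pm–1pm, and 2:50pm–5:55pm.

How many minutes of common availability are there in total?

Kira free within 07:00–18:00: 08:55–09:25, 10:15–11:40, 15:15–18:00.
Kira ∩ Tomás: 08:55–09:25, 10:15–10:45.
Kira ∩ Tomás ∩ Noor: 08:55–09:05.
Total common minutes: 10.

10 minutes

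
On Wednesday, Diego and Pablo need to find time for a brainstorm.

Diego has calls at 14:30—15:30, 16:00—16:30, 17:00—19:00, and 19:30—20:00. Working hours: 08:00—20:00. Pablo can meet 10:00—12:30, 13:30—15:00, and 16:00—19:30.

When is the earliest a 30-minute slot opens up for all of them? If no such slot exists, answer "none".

Diego free within 08:00–20:00: 08:00–14:30, 15:30–16:00, 16:30–17:00, 19:00–19:30.
Diego ∩ Pablo: 10:00–12:30, 13:30–14:30, 16:30–17:00, 19:00–19:30.
Windows ≥ 30 min: 10:00–12:30, 13:30–14:30, 16:30–17:00, 19:00–19:30.
Earliest such window starts at 10:00.

10:00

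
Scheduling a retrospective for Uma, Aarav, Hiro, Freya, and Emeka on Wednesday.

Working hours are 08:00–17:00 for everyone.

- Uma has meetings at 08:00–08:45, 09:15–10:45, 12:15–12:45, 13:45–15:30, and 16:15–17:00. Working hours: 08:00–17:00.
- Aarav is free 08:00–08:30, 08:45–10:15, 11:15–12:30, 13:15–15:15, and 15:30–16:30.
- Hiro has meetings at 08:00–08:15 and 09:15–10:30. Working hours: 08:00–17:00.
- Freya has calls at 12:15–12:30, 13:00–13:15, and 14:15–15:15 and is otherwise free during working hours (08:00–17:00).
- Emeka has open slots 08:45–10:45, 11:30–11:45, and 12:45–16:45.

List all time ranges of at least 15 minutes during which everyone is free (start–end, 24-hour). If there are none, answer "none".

08:45–09:15, 11:30–11:45, 13:15–13:45, 15:30–16:15

Uma free within 08:00–17:00: 08:45–09:15, 10:45–12:15, 12:45–13:45, 15:30–16:15.
Hiro free within 08:00–17:00: 08:15–09:15, 10:30–17:00.
Freya free within 08:00–17:00: 08:00–12:15, 12:30–13:00, 13:15–14:15, 15:15–17:00.
Uma ∩ Aarav: 08:45–09:15, 11:15–12:15, 13:15–13:45, 15:30–16:15.
Uma ∩ Aarav ∩ Hiro: 08:45–09:15, 11:15–12:15, 13:15–13:45, 15:30–16:15.
Uma ∩ Aarav ∩ Hiro ∩ Freya: 08:45–09:15, 11:15–12:15, 13:15–13:45, 15:30–16:15.
Uma ∩ Aarav ∩ Hiro ∩ Freya ∩ Emeka: 08:45–09:15, 11:30–11:45, 13:15–13:45, 15:30–16:15.
Windows ≥ 15 min: 08:45–09:15, 11:30–11:45, 13:15–13:45, 15:30–16:15.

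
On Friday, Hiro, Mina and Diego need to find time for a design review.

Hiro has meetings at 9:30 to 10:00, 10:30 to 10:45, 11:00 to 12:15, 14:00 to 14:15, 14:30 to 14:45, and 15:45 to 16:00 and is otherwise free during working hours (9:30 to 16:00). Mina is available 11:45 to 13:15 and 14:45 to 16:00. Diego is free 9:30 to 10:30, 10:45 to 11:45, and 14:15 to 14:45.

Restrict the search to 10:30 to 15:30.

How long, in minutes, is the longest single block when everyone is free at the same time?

Hiro free within 09:30–16:00: 10:00–10:30, 10:45–11:00, 12:15–14:00, 14:15–14:30, 14:45–15:45.
Hiro ∩ Mina: 12:15–13:15, 14:45–15:45.
Hiro ∩ Mina ∩ Diego: (none).
Restricted to 10:30–15:30: (none).
No common window.

0 minutes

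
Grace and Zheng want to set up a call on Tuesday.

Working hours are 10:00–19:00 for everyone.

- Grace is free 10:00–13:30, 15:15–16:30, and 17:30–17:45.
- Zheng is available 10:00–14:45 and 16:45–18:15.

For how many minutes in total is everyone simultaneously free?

225 minutes

Grace ∩ Zheng: 10:00–13:30, 17:30–17:45.
Total common minutes: 210 + 15 = 225.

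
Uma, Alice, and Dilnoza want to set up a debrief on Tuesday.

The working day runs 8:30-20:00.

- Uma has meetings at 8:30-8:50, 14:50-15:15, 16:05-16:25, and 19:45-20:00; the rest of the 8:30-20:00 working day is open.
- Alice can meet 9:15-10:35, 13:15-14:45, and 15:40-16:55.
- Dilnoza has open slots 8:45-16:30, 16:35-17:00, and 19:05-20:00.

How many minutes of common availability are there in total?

220 minutes

Uma free within 08:30–20:00: 08:50–14:50, 15:15–16:05, 16:25–19:45.
Uma ∩ Alice: 09:15–10:35, 13:15–14:45, 15:40–16:05, 16:25–16:55.
Uma ∩ Alice ∩ Dilnoza: 09:15–10:35, 13:15–14:45, 15:40–16:05, 16:25–16:30, 16:35–16:55.
Total common minutes: 80 + 90 + 25 + 5 + 20 = 220.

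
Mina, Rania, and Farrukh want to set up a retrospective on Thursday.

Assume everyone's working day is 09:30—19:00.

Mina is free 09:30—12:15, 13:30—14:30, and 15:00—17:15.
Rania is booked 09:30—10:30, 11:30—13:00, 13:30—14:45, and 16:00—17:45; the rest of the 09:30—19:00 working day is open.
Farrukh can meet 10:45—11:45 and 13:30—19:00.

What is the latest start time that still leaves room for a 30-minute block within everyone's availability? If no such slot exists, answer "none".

15:30

Rania free within 09:30–19:00: 10:30–11:30, 13:00–13:30, 14:45–16:00, 17:45–19:00.
Mina ∩ Rania: 10:30–11:30, 15:00–16:00.
Mina ∩ Rania ∩ Farrukh: 10:45–11:30, 15:00–16:00.
Windows ≥ 30 min: 10:45–11:30, 15:00–16:00.
Latest start in the last window 15:00–16:00 is 16:00 − 30 min = 15:30.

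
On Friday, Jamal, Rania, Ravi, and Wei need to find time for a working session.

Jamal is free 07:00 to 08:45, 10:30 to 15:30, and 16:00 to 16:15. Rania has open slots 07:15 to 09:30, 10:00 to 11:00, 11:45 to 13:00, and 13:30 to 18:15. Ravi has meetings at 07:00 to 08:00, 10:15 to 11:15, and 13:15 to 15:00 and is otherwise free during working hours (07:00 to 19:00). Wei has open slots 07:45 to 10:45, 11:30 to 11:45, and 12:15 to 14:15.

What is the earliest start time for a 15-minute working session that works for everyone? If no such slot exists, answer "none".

08:00

Ravi free within 07:00–19:00: 08:00–10:15, 11:15–13:15, 15:00–19:00.
Jamal ∩ Rania: 07:15–08:45, 10:30–11:00, 11:45–13:00, 13:30–15:30, 16:00–16:15.
Jamal ∩ Rania ∩ Ravi: 08:00–08:45, 11:45–13:00, 15:00–15:30, 16:00–16:15.
Jamal ∩ Rania ∩ Ravi ∩ Wei: 08:00–08:45, 12:15–13:00.
Windows ≥ 15 min: 08:00–08:45, 12:15–13:00.
Earliest such window starts at 08:00.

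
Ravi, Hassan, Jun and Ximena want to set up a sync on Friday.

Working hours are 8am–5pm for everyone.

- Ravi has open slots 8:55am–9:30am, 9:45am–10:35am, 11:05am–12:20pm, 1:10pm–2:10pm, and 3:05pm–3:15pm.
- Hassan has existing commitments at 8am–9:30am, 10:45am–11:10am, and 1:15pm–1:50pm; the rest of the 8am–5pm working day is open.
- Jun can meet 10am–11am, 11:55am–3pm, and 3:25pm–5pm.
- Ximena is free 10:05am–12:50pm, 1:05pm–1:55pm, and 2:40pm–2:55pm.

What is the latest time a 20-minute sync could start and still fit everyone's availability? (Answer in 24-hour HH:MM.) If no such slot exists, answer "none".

12:00

Hassan free within 08:00–17:00: 09:30–10:45, 11:10–13:15, 13:50–17:00.
Ravi ∩ Hassan: 09:45–10:35, 11:10–12:20, 13:10–13:15, 13:50–14:10, 15:05–15:15.
Ravi ∩ Hassan ∩ Jun: 10:00–10:35, 11:55–12:20, 13:10–13:15, 13:50–14:10.
Ravi ∩ Hassan ∩ Jun ∩ Ximena: 10:05–10:35, 11:55–12:20, 13:10–13:15, 13:50–13:55.
Windows ≥ 20 min: 10:05–10:35, 11:55–12:20.
Latest start in the last window 11:55–12:20 is 12:20 − 20 min = 12:00.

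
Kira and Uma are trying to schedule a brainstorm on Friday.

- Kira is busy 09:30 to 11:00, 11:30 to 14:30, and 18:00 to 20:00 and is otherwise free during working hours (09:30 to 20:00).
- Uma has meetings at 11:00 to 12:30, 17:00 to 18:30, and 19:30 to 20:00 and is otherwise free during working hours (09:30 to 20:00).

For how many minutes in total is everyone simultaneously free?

Kira free within 09:30–20:00: 11:00–11:30, 14:30–18:00.
Uma free within 09:30–20:00: 09:30–11:00, 12:30–17:00, 18:30–19:30.
Kira ∩ Uma: 14:30–17:00.
Total common minutes: 150.

150 minutes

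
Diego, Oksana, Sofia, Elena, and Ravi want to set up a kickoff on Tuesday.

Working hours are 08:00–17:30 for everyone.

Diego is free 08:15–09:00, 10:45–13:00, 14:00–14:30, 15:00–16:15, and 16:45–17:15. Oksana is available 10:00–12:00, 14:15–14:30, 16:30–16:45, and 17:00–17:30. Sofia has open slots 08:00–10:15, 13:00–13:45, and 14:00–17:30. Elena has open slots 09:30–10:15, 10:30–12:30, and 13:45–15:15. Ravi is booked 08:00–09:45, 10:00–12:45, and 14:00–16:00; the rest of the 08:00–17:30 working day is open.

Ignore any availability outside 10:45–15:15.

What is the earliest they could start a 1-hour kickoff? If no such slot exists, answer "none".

none

Ravi free within 08:00–17:30: 09:45–10:00, 12:45–14:00, 16:00–17:30.
Diego ∩ Oksana: 10:45–12:00, 14:15–14:30, 17:00–17:15.
Diego ∩ Oksana ∩ Sofia: 14:15–14:30, 17:00–17:15.
Diego ∩ Oksana ∩ Sofia ∩ Elena: 14:15–14:30.
Diego ∩ Oksana ∩ Sofia ∩ Elena ∩ Ravi: (none).
Restricted to 10:45–15:15: (none).
Windows ≥ 60 min: (none).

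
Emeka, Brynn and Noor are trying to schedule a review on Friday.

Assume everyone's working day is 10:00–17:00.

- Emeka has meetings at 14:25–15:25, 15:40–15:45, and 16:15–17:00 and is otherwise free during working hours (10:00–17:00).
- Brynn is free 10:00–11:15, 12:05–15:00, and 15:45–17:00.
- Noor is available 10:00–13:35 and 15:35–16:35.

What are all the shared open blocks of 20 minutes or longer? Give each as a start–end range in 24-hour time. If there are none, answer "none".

Emeka free within 10:00–17:00: 10:00–14:25, 15:25–15:40, 15:45–16:15.
Emeka ∩ Brynn: 10:00–11:15, 12:05–14:25, 15:45–16:15.
Emeka ∩ Brynn ∩ Noor: 10:00–11:15, 12:05–13:35, 15:45–16:15.
Windows ≥ 20 min: 10:00–11:15, 12:05–13:35, 15:45–16:15.

10:00–11:15, 12:05–13:35, 15:45–16:15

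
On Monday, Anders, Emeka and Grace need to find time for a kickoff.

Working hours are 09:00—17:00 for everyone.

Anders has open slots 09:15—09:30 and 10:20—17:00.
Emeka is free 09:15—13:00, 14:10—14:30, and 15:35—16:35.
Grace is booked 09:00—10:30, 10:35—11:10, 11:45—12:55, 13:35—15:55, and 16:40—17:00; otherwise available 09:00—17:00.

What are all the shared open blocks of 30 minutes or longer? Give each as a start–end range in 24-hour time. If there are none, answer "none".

11:10–11:45, 15:55–16:35

Grace free within 09:00–17:00: 10:30–10:35, 11:10–11:45, 12:55–13:35, 15:55–16:40.
Anders ∩ Emeka: 09:15–09:30, 10:20–13:00, 14:10–14:30, 15:35–16:35.
Anders ∩ Emeka ∩ Grace: 10:30–10:35, 11:10–11:45, 12:55–13:00, 15:55–16:35.
Windows ≥ 30 min: 11:10–11:45, 15:55–16:35.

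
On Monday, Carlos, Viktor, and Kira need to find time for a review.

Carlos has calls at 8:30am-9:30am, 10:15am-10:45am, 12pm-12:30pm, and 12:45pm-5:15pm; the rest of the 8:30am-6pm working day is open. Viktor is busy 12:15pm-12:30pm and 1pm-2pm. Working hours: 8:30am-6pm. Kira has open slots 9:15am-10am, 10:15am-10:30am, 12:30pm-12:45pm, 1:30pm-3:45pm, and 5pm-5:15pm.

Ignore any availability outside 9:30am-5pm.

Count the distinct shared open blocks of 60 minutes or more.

Carlos free within 08:30–18:00: 09:30–10:15, 10:45–12:00, 12:30–12:45, 17:15–18:00.
Viktor free within 08:30–18:00: 08:30–12:15, 12:30–13:00, 14:00–18:00.
Carlos ∩ Viktor: 09:30–10:15, 10:45–12:00, 12:30–12:45, 17:15–18:00.
Carlos ∩ Viktor ∩ Kira: 09:30–10:00, 12:30–12:45.
Restricted to 09:30–17:00: 09:30–10:00, 12:30–12:45.
Windows ≥ 60 min: (none).
That's 0 windows.

0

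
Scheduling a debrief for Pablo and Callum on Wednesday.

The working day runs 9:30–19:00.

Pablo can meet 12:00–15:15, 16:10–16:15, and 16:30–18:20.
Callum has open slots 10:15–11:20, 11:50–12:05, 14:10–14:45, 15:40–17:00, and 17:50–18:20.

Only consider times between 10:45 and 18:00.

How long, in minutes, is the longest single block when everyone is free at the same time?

35 minutes

Pablo ∩ Callum: 12:00–12:05, 14:10–14:45, 16:10–16:15, 16:30–17:00, 17:50–18:20.
Restricted to 10:45–18:00: 12:00–12:05, 14:10–14:45, 16:10–16:15, 16:30–17:00, 17:50–18:00.
Common window lengths: 5, 35, 5, 30, 10 min; longest is 35.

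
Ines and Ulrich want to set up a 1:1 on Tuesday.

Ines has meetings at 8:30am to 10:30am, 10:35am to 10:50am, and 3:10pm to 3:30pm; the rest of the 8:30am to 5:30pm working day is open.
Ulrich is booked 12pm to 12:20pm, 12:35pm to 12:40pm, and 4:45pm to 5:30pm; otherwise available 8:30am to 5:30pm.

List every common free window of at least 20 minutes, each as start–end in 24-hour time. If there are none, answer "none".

10:50–12:00, 12:40–15:10, 15:30–16:45

Ines free within 08:30–17:30: 10:30–10:35, 10:50–15:10, 15:30–17:30.
Ulrich free within 08:30–17:30: 08:30–12:00, 12:20–12:35, 12:40–16:45.
Ines ∩ Ulrich: 10:30–10:35, 10:50–12:00, 12:20–12:35, 12:40–15:10, 15:30–16:45.
Windows ≥ 20 min: 10:50–12:00, 12:40–15:10, 15:30–16:45.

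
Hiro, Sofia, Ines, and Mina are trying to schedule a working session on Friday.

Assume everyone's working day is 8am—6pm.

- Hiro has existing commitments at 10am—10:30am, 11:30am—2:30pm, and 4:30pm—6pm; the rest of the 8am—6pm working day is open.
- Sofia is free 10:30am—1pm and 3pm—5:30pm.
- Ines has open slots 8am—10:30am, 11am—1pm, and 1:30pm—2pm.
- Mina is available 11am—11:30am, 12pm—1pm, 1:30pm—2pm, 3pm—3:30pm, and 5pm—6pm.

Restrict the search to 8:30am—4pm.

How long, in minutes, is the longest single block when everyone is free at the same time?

30 minutes

Hiro free within 08:00–18:00: 08:00–10:00, 10:30–11:30, 14:30–16:30.
Hiro ∩ Sofia: 10:30–11:30, 15:00–16:30.
Hiro ∩ Sofia ∩ Ines: 11:00–11:30.
Hiro ∩ Sofia ∩ Ines ∩ Mina: 11:00–11:30.
Restricted to 08:30–16:00: 11:00–11:30.
Single common window of 30 minutes.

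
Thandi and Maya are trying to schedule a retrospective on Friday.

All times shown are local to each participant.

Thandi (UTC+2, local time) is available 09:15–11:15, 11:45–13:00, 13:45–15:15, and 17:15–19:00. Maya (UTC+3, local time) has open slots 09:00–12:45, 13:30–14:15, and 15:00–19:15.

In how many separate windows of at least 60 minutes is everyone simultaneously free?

3

Thandi → UTC: 07:15–09:15, 09:45–11:00, 11:45–13:15, 15:15–17:00.
Maya → UTC: 06:00–09:45, 10:30–11:15, 12:00–16:15.
Thandi ∩ Maya: 07:15–09:15, 10:30–11:00, 12:00–13:15, 15:15–16:15.
Windows ≥ 60 min: 07:15–09:15, 12:00–13:15, 15:15–16:15.
That's 3 windows.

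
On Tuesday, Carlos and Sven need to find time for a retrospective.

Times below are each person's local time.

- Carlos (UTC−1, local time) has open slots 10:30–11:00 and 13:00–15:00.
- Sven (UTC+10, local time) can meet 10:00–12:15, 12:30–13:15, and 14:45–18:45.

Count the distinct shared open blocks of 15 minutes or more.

Carlos → UTC: 11:30–12:00, 14:00–16:00.
Sven → UTC: 00:00–02:15, 02:30–03:15, 04:45–08:45.
Carlos ∩ Sven: (none).
Windows ≥ 15 min: (none).
That's 0 windows.

0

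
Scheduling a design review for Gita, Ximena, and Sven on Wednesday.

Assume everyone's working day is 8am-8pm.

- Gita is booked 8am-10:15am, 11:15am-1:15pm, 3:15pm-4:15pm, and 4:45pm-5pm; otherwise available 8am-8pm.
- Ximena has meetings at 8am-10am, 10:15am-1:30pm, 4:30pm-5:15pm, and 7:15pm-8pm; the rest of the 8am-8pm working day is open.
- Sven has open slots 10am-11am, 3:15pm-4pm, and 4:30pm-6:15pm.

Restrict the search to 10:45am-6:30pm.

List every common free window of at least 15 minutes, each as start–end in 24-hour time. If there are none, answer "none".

17:15–18:15

Gita free within 08:00–20:00: 10:15–11:15, 13:15–15:15, 16:15–16:45, 17:00–20:00.
Ximena free within 08:00–20:00: 10:00–10:15, 13:30–16:30, 17:15–19:15.
Gita ∩ Ximena: 13:30–15:15, 16:15–16:30, 17:15–19:15.
Gita ∩ Ximena ∩ Sven: 17:15–18:15.
Restricted to 10:45–18:30: 17:15–18:15.
Windows ≥ 15 min: 17:15–18:15.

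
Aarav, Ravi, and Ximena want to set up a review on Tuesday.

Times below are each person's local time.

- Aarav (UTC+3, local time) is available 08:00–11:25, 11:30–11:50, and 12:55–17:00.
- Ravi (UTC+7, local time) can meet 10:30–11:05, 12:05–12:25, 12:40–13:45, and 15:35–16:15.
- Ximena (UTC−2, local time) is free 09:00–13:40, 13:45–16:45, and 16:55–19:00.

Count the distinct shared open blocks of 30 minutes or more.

0

Aarav → UTC: 05:00–08:25, 08:30–08:50, 09:55–14:00.
Ravi → UTC: 03:30–04:05, 05:05–05:25, 05:40–06:45, 08:35–09:15.
Ximena → UTC: 11:00–15:40, 15:45–18:45, 18:55–21:00.
Aarav ∩ Ravi: 05:05–05:25, 05:40–06:45, 08:35–08:50.
Aarav ∩ Ravi ∩ Ximena: (none).
Windows ≥ 30 min: (none).
That's 0 windows.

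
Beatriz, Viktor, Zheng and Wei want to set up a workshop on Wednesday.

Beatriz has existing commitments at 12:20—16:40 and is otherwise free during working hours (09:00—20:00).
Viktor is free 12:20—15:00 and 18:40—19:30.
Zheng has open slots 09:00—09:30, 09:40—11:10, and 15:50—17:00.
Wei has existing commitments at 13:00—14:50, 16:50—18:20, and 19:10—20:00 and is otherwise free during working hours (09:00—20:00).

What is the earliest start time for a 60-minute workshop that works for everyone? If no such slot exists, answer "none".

Beatriz free within 09:00–20:00: 09:00–12:20, 16:40–20:00.
Wei free within 09:00–20:00: 09:00–13:00, 14:50–16:50, 18:20–19:10.
Beatriz ∩ Viktor: 18:40–19:30.
Beatriz ∩ Viktor ∩ Zheng: (none).
Beatriz ∩ Viktor ∩ Zheng ∩ Wei: (none).
Windows ≥ 60 min: (none).

none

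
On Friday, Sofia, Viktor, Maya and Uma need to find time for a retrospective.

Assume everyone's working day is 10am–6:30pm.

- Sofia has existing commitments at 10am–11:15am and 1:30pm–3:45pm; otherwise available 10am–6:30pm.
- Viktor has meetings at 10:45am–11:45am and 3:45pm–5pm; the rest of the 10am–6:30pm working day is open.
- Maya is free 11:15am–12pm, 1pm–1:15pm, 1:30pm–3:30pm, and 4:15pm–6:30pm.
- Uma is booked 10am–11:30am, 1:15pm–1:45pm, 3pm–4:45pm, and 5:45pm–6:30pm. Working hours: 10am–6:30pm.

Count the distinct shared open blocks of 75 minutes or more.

Sofia free within 10:00–18:30: 11:15–13:30, 15:45–18:30.
Viktor free within 10:00–18:30: 10:00–10:45, 11:45–15:45, 17:00–18:30.
Uma free within 10:00–18:30: 11:30–13:15, 13:45–15:00, 16:45–17:45.
Sofia ∩ Viktor: 11:45–13:30, 17:00–18:30.
Sofia ∩ Viktor ∩ Maya: 11:45–12:00, 13:00–13:15, 17:00–18:30.
Sofia ∩ Viktor ∩ Maya ∩ Uma: 11:45–12:00, 13:00–13:15, 17:00–17:45.
Windows ≥ 75 min: (none).
That's 0 windows.

0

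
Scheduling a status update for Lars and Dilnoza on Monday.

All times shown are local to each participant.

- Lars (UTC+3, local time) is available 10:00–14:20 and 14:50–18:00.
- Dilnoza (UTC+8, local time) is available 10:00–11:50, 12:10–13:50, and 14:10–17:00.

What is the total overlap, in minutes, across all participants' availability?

120 minutes

Lars → UTC: 07:00–11:20, 11:50–15:00.
Dilnoza → UTC: 02:00–03:50, 04:10–05:50, 06:10–09:00.
Lars ∩ Dilnoza: 07:00–09:00.
Total common minutes: 120.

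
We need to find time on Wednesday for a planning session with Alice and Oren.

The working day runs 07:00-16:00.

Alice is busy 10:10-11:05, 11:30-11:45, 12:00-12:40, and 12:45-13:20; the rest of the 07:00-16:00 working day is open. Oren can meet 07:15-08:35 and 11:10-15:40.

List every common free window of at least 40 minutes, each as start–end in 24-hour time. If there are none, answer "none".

07:15–08:35, 13:20–15:40

Alice free within 07:00–16:00: 07:00–10:10, 11:05–11:30, 11:45–12:00, 12:40–12:45, 13:20–16:00.
Alice ∩ Oren: 07:15–08:35, 11:10–11:30, 11:45–12:00, 12:40–12:45, 13:20–15:40.
Windows ≥ 40 min: 07:15–08:35, 13:20–15:40.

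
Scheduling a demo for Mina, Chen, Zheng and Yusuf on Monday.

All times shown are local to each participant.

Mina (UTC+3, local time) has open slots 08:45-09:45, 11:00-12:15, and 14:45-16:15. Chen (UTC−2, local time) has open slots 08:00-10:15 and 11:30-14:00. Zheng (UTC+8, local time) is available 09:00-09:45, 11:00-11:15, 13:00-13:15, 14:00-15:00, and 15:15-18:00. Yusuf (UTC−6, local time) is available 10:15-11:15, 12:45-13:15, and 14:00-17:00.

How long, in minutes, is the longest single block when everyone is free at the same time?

0 minutes

Mina → UTC: 05:45–06:45, 08:00–09:15, 11:45–13:15.
Chen → UTC: 10:00–12:15, 13:30–16:00.
Zheng → UTC: 01:00–01:45, 03:00–03:15, 05:00–05:15, 06:00–07:00, 07:15–10:00.
Yusuf → UTC: 16:15–17:15, 18:45–19:15, 20:00–23:00.
Mina ∩ Chen: 11:45–12:15.
Mina ∩ Chen ∩ Zheng: (none).
Mina ∩ Chen ∩ Zheng ∩ Yusuf: (none).
No common window.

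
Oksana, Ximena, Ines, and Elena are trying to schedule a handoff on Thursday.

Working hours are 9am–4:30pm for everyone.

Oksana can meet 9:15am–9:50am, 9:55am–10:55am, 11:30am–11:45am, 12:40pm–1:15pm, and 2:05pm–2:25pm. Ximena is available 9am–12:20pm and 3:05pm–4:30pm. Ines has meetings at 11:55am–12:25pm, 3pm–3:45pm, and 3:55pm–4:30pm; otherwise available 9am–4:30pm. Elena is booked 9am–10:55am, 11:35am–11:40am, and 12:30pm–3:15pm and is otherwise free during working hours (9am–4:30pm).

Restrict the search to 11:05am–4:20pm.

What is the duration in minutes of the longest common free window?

5 minutes

Ines free within 09:00–16:30: 09:00–11:55, 12:25–15:00, 15:45–15:55.
Elena free within 09:00–16:30: 10:55–11:35, 11:40–12:30, 15:15–16:30.
Oksana ∩ Ximena: 09:15–09:50, 09:55–10:55, 11:30–11:45.
Oksana ∩ Ximena ∩ Ines: 09:15–09:50, 09:55–10:55, 11:30–11:45.
Oksana ∩ Ximena ∩ Ines ∩ Elena: 11:30–11:35, 11:40–11:45.
Restricted to 11:05–16:20: 11:30–11:35, 11:40–11:45.
Common window lengths: 5, 5 min; longest is 5.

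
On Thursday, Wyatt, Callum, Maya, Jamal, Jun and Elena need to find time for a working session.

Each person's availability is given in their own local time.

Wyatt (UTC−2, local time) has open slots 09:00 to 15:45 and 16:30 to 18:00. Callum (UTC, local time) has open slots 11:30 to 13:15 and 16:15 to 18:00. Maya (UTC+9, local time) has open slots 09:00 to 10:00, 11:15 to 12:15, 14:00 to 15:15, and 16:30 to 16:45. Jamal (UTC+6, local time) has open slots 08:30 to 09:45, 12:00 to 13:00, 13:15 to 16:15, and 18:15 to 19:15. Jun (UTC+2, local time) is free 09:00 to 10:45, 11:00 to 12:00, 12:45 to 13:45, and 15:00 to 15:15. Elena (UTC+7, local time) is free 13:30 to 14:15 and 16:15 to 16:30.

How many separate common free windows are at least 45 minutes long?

Wyatt → UTC: 11:00–17:45, 18:30–20:00.
Callum → UTC: 11:30–13:15, 16:15–18:00.
Maya → UTC: 00:00–01:00, 02:15–03:15, 05:00–06:15, 07:30–07:45.
Jamal → UTC: 02:30–03:45, 06:00–07:00, 07:15–10:15, 12:15–13:15.
Jun → UTC: 07:00–08:45, 09:00–10:00, 10:45–11:45, 13:00–13:15.
Elena → UTC: 06:30–07:15, 09:15–09:30.
Wyatt ∩ Callum: 11:30–13:15, 16:15–17:45.
Wyatt ∩ Callum ∩ Maya: (none).
Wyatt ∩ Callum ∩ Maya ∩ Jamal: (none).
Wyatt ∩ Callum ∩ Maya ∩ Jamal ∩ Jun: (none).
Wyatt ∩ Callum ∩ Maya ∩ Jamal ∩ Jun ∩ Elena: (none).
Windows ≥ 45 min: (none).
That's 0 windows.

0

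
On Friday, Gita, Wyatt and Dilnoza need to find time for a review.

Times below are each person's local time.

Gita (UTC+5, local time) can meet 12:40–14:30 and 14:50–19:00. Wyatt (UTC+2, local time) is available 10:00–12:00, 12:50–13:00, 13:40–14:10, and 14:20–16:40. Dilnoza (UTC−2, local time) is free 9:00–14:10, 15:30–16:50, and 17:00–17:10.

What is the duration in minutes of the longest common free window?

100 minutes

Gita → UTC: 07:40–09:30, 09:50–14:00.
Wyatt → UTC: 08:00–10:00, 10:50–11:00, 11:40–12:10, 12:20–14:40.
Dilnoza → UTC: 11:00–16:10, 17:30–18:50, 19:00–19:10.
Gita ∩ Wyatt: 08:00–09:30, 09:50–10:00, 10:50–11:00, 11:40–12:10, 12:20–14:00.
Gita ∩ Wyatt ∩ Dilnoza: 11:40–12:10, 12:20–14:00.
Common window lengths: 30, 100 min; longest is 100.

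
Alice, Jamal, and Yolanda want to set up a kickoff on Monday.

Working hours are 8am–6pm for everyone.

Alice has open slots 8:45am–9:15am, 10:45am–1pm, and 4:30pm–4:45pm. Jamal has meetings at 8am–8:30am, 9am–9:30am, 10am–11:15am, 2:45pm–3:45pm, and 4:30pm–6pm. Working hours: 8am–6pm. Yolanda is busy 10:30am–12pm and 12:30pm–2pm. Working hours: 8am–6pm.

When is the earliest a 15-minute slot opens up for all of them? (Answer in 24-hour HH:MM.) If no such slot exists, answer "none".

08:45

Jamal free within 08:00–18:00: 08:30–09:00, 09:30–10:00, 11:15–14:45, 15:45–16:30.
Yolanda free within 08:00–18:00: 08:00–10:30, 12:00–12:30, 14:00–18:00.
Alice ∩ Jamal: 08:45–09:00, 11:15–13:00.
Alice ∩ Jamal ∩ Yolanda: 08:45–09:00, 12:00–12:30.
Windows ≥ 15 min: 08:45–09:00, 12:00–12:30.
Earliest such window starts at 08:45.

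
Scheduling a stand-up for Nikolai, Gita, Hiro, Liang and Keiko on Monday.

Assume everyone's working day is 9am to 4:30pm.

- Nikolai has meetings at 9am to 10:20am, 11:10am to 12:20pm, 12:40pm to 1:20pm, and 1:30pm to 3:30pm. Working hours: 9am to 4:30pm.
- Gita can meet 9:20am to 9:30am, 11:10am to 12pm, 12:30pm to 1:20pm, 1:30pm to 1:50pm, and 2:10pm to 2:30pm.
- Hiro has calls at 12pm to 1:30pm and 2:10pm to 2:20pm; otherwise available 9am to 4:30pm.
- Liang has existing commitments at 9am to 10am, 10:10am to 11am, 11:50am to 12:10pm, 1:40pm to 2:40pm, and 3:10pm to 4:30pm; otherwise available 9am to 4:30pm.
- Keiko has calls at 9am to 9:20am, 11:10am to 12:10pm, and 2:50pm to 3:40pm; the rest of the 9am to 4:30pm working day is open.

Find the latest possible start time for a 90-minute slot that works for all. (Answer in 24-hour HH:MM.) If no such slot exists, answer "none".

none

Nikolai free within 09:00–16:30: 10:20–11:10, 12:20–12:40, 13:20–13:30, 15:30–16:30.
Hiro free within 09:00–16:30: 09:00–12:00, 13:30–14:10, 14:20–16:30.
Liang free within 09:00–16:30: 10:00–10:10, 11:00–11:50, 12:10–13:40, 14:40–15:10.
Keiko free within 09:00–16:30: 09:20–11:10, 12:10–14:50, 15:40–16:30.
Nikolai ∩ Gita: 12:30–12:40.
Nikolai ∩ Gita ∩ Hiro: (none).
Nikolai ∩ Gita ∩ Hiro ∩ Liang: (none).
Nikolai ∩ Gita ∩ Hiro ∩ Liang ∩ Keiko: (none).
Windows ≥ 90 min: (none).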